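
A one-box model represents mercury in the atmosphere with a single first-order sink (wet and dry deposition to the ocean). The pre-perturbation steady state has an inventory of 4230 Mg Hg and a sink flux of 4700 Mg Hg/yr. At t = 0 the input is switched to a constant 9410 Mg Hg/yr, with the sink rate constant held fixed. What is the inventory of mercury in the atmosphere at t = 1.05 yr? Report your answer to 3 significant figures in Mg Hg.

7150 Mg Hg

The sink rate constant is k = F₀/M₀ = 4700/4230 = 1.111 yr⁻¹.
Solving dM/dt = F₁ − kM with M(0) = M₀ gives M(t) = F₁/k + (M₀ − F₁/k)·e^(−kt).
F₁/k = 9410/1.111 = 8469.0 Mg Hg; kt = 1.111 × 1.05 = 1.167, e^(−kt) = 0.3114.
M(1.05) = 8469.0 + (4230 − 8469.0) × 0.3114 = 8469.0 − 1320 = 7149.0 Mg Hg.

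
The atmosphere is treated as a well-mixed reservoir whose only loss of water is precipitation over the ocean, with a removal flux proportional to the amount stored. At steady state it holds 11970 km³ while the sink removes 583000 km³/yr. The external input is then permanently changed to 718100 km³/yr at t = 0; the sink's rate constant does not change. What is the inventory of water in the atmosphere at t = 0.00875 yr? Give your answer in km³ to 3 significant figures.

τ = M₀/F₀ = 11970/583000 = 0.02053 yr; rate constant k = 1/τ.
New steady state M_∞ = F₁/k = F₁·τ = 718100 × 0.02053 = 14744 km³.
M(t) = M_∞ + (M₀ − M_∞)·e^(−t/τ); t/τ = 0.00875/0.02053 = 0.4262, so e^(−t/τ) = 0.6530.
M(t) = 14744 − 2774 × 0.6530 = 12933 km³.

12900 km³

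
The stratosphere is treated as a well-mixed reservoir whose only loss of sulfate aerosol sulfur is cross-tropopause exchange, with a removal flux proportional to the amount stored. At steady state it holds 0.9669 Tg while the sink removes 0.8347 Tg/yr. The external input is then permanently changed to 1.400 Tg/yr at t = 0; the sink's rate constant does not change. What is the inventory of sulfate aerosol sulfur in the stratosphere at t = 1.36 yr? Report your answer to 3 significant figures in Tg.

1.42 Tg

τ = M₀/F₀ = 0.9669/0.8347 = 1.158 yr; rate constant k = 1/τ.
New steady state M_∞ = F₁/k = F₁·τ = 1.400 × 1.158 = 1.6217 Tg.
M(t) = M_∞ + (M₀ − M_∞)·e^(−t/τ); t/τ = 1.36/1.158 = 1.174, so e^(−t/τ) = 0.3091.
M(t) = 1.6217 − 0.6548 × 0.3091 = 1.4193 Tg.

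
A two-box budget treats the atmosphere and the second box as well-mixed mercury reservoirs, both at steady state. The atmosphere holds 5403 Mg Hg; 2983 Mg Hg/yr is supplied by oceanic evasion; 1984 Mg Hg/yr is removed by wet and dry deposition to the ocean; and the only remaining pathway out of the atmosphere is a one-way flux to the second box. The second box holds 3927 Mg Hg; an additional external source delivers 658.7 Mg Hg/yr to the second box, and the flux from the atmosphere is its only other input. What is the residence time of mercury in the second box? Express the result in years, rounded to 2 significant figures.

Balance the atmosphere: ΣF_in = 2983.0 Mg Hg/yr.
Flux to the second box = ΣF_in − (1984) = 999.00 Mg Hg/yr.
Total input to the second box = 999.00 + 658.7 = 1657.7 Mg Hg/yr; at steady state this equals its total output.
τ = M / F = 3927 / 1657.7 = 2.369 yr.

2.4 yr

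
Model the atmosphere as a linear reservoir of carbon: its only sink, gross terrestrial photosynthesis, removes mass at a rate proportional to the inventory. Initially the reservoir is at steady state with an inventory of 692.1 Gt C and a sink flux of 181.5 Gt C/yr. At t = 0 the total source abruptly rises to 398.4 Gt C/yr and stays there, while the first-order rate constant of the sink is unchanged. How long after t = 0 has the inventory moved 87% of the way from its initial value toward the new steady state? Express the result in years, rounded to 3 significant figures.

7.78 yr

τ = M₀/F₀ = 692.1/181.5 = 3.813 yr.
The remaining gap fraction is e^(−t/τ); 87% covered ⇒ e^(−t/τ) = 0.130.
t = −τ ln(0.130) = 3.813 × 2.040 = 7.780 yr.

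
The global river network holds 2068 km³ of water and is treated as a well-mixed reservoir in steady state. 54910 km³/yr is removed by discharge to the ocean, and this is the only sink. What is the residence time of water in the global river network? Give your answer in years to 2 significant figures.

0.038 yr

τ = M / F = 2068 / 54910 = 0.03766 yr.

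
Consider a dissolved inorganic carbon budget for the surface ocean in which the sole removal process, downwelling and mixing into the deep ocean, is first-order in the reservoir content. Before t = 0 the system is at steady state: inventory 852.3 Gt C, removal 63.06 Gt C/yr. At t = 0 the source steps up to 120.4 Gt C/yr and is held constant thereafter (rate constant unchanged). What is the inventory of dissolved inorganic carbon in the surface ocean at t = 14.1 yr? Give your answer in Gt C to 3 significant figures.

1350 Gt C

Residence time τ = M₀/F₀ = 13.52 yr. The eventual steady state is M_∞ = M₀·(F₁/F₀) = 852.3 × 120.4/63.06 = 1627.3 Gt C.
The anomaly ΔM(t) = M(t) − M_∞ decays as ΔM₀·e^(−t/τ) with ΔM₀ = 852.3 − 1627.3 = −775.0 Gt C.
At t = 14.1 yr, e^(−t/τ) = e^(−1.043) = 0.3523, so ΔM = −273.0 Gt C and M = 1627.3 − 273.0 = 1354.2 Gt C.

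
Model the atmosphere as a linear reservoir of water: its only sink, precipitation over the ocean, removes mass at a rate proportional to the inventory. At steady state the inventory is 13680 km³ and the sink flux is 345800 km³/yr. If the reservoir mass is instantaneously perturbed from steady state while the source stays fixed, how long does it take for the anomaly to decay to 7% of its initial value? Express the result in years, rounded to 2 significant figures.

For a linear reservoir the anomaly decays as exp(−t/τ) with τ = M/F = 13680/345800 = 0.03956 yr.
exp(−t/τ) = 0.07 ⇒ t = −τ ln(0.07) = 0.03956 × 2.659 = 0.1052 yr.

0.11 yr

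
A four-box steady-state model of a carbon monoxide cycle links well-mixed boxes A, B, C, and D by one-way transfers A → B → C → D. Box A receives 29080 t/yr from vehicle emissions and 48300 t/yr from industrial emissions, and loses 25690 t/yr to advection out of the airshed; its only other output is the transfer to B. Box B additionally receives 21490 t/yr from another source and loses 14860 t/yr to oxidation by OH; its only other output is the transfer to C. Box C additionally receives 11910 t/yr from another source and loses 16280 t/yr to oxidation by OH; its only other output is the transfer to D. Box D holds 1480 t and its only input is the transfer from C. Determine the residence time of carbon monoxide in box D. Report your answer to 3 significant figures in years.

0.0274 yr

Box A: F(A→B) = (29080 + 48300) − 25690 = 51690 t/yr.
Box B: F(B→C) = (51690 + 21490) − 14860 = 58320 t/yr.
Box C: F(C→D) = (58320 + 11910) − 16280 = 53950 t/yr.
Box D throughput = its input = 53950 t/yr; τ = 1480 / 53950 = 0.02743 yr.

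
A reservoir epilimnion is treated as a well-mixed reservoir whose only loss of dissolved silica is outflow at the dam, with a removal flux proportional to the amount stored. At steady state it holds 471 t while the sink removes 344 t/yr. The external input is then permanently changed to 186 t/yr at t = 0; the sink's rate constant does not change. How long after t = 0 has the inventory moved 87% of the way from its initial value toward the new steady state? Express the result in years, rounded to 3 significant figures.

τ = M₀/F₀ = 471/344 = 1.369 yr.
The remaining gap fraction is e^(−t/τ); 87% covered ⇒ e^(−t/τ) = 0.130.
t = −τ ln(0.130) = 1.369 × 2.040 = 2.793 yr.

2.79 yr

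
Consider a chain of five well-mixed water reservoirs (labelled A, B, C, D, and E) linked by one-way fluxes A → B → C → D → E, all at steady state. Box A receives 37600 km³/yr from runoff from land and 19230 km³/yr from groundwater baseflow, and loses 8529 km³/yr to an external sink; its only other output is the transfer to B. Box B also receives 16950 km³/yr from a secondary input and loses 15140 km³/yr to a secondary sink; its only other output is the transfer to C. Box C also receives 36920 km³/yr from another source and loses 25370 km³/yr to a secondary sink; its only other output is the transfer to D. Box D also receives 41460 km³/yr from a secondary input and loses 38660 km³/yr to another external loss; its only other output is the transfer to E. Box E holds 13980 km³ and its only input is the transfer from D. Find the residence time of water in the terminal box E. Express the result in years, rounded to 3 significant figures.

Box A: F(A→B) = (37600 + 19230) − 8529 = 48301 km³/yr.
Box B: F(B→C) = (48301 + 16950) − 15140 = 50111 km³/yr.
Box C: F(C→D) = (50111 + 36920) − 25370 = 61661 km³/yr.
Box D: F(D→E) = (61661 + 41460) − 38660 = 64461 km³/yr.
Box E throughput = its input = 64461 km³/yr; τ = 13980 / 64461 = 0.2169 yr.

0.217 yr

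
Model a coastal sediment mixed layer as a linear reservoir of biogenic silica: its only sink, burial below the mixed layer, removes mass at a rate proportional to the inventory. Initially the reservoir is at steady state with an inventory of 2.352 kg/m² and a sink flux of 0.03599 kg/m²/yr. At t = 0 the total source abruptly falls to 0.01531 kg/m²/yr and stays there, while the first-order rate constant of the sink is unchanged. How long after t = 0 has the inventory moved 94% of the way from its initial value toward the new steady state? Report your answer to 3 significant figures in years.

τ = M₀/F₀ = 2.352/0.03599 = 65.35 yr.
The remaining gap fraction is e^(−t/τ); 94% covered ⇒ e^(−t/τ) = 0.0600.
t = −τ ln(0.0600) = 65.35 × 2.813 = 183.9 yr.

184 yr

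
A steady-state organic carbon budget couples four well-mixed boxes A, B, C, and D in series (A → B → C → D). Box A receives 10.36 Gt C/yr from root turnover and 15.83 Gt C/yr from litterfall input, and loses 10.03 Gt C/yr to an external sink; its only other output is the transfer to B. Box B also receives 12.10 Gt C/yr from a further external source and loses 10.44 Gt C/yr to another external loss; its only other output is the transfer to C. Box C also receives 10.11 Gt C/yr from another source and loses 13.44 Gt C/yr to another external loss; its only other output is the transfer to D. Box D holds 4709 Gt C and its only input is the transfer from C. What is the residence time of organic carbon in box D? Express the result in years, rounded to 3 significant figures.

Box A: F(A→B) = (10.36 + 15.83) − 10.03 = 16.160 Gt C/yr.
Box B: F(B→C) = (16.160 + 12.10) − 10.44 = 17.820 Gt C/yr.
Box C: F(C→D) = (17.820 + 10.11) − 13.44 = 14.490 Gt C/yr.
Box D throughput = its input = 14.490 Gt C/yr; τ = 4709 / 14.490 = 325.0 yr.

325 yr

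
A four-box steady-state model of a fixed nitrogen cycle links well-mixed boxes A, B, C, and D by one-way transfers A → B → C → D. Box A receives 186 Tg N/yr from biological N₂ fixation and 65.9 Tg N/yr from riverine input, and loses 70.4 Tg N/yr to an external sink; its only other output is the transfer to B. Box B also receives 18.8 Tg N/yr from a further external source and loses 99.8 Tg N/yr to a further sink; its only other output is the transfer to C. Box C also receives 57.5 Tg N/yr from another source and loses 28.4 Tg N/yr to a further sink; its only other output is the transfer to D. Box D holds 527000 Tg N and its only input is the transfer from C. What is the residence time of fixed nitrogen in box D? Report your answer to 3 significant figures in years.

Box A: F(A→B) = (186 + 65.9) − 70.4 = 181.50 Tg N/yr.
Box B: F(B→C) = (181.50 + 18.8) − 99.8 = 100.50 Tg N/yr.
Box C: F(C→D) = (100.50 + 57.5) − 28.4 = 129.60 Tg N/yr.
Box D throughput = its input = 129.60 Tg N/yr; τ = 527000 / 129.60 = 4066 yr.

4070 yr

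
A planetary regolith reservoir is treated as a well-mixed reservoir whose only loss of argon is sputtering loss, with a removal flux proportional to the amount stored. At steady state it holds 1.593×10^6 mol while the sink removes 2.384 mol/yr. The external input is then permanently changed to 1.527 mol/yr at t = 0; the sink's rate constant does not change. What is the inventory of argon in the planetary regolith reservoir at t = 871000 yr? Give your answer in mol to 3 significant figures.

τ = M₀/F₀ = 1.593×10^6/2.384 = 668200 yr; rate constant k = 1/τ.
New steady state M_∞ = F₁/k = F₁·τ = 1.527 × 668200 = 1.0203×10^6 mol.
M(t) = M_∞ + (M₀ − M_∞)·e^(−t/τ); t/τ = 871000/668200 = 1.303, so e^(−t/τ) = 0.2716.
M(t) = 1.0203×10^6 + 572700 × 0.2716 = 1.1759×10^6 mol.

1.18×10^6 mol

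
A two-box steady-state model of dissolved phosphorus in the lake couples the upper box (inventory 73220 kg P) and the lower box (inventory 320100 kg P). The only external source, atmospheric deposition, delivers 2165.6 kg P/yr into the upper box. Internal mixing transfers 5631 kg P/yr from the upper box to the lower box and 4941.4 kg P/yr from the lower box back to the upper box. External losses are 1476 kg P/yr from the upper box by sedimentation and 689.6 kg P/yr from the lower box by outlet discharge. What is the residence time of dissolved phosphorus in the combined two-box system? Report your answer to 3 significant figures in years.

182 yr

Residence time in the combined system uses the total inventory and the total *external* removal — internal exchanges between the two boxes cancel.
M_total = 73220 + 320100 = 393320 kg P.
ΣF_external_out = 1476 + 689.6 = 2165.6 kg P/yr.
τ = M_total / ΣF_ext = 393320 / 2165.6 = 181.6 yr.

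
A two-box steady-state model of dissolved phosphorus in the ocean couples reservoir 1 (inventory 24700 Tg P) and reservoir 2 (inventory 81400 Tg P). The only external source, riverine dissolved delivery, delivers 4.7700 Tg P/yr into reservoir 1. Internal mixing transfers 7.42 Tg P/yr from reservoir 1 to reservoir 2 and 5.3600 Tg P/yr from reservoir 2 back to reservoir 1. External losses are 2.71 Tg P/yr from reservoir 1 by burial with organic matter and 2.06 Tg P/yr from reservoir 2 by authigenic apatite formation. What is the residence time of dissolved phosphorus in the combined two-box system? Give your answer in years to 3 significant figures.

Treat the two boxes together as one reservoir: the mixing fluxes between them are internal recycling, so τ = ΣM / Σ(external losses).
M_total = 24700 + 81400 = 106100 Tg P.
ΣF_external_out = 2.71 + 2.06 = 4.7700 Tg P/yr.
τ = M_total / ΣF_ext = 106100 / 4.7700 = 22240 yr.

22200 yr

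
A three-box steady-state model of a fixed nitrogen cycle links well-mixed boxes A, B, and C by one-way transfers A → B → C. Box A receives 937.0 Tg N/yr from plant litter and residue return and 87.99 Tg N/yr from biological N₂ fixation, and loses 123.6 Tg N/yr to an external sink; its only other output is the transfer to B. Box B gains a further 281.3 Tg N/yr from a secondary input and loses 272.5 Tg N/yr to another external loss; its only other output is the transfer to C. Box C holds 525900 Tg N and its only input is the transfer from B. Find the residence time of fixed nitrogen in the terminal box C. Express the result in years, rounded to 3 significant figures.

Box A: F(A→B) = (937.0 + 87.99) − 123.6 = 901.39 Tg N/yr.
Box B: F(B→C) = (901.39 + 281.3) − 272.5 = 910.19 Tg N/yr.
Box C throughput = its input = 910.19 Tg N/yr; τ = 525900 / 910.19 = 577.8 yr.

578 yr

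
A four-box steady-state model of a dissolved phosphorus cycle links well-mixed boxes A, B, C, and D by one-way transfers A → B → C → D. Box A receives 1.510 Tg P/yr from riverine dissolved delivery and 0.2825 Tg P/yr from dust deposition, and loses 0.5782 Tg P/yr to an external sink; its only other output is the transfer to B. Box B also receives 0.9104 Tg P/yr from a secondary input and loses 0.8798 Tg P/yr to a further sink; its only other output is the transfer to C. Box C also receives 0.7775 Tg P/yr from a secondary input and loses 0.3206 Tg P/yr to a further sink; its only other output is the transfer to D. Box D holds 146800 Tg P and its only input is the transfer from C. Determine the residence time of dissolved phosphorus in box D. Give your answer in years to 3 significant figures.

86300 yr

Box A: F(A→B) = (1.510 + 0.2825) − 0.5782 = 1.2143 Tg P/yr.
Box B: F(B→C) = (1.2143 + 0.9104) − 0.8798 = 1.2449 Tg P/yr.
Box C: F(C→D) = (1.2449 + 0.7775) − 0.3206 = 1.7018 Tg P/yr.
Box D throughput = its input = 1.7018 Tg P/yr; τ = 146800 / 1.7018 = 86260 yr.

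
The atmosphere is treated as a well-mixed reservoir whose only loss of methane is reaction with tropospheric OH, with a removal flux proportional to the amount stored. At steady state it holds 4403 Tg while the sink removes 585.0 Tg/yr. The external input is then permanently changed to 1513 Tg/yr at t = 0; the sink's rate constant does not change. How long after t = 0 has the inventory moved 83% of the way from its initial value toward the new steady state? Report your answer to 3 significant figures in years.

13.3 yr

τ = M₀/F₀ = 4403/585.0 = 7.526 yr.
The remaining gap fraction is e^(−t/τ); 83% covered ⇒ e^(−t/τ) = 0.170.
t = −τ ln(0.170) = 7.526 × 1.772 = 13.34 yr.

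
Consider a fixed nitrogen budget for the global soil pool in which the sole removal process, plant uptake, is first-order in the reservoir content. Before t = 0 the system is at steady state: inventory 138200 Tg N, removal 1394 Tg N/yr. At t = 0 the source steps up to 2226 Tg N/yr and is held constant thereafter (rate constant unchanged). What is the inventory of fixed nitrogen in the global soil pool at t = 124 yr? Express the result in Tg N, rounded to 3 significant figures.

Residence time τ = M₀/F₀ = 99.14 yr. The eventual steady state is M_∞ = M₀·(F₁/F₀) = 138200 × 2226/1394 = 220680 Tg N.
The anomaly ΔM(t) = M(t) − M_∞ decays as ΔM₀·e^(−t/τ) with ΔM₀ = 138200 − 220680 = −82480 Tg N.
At t = 124 yr, e^(−t/τ) = e^(−1.251) = 0.2863, so ΔM = −23610 Tg N and M = 220680 − 23610 = 197070 Tg N.

197000 Tg N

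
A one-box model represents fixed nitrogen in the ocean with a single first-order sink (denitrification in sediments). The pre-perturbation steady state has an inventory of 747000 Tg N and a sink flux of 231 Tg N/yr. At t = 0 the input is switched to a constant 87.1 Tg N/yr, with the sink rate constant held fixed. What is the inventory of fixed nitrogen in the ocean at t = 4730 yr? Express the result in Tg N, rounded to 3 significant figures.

Residence time τ = M₀/F₀ = 3234 yr. The eventual steady state is M_∞ = M₀·(F₁/F₀) = 747000 × 87.1/231 = 281660 Tg N.
The anomaly ΔM(t) = M(t) − M_∞ decays as ΔM₀·e^(−t/τ) with ΔM₀ = 747000 − 281660 = 465300 Tg N.
At t = 4730 yr, e^(−t/τ) = e^(−1.463) = 0.2316, so ΔM = 107800 Tg N and M = 281660 + 107800 = 389440 Tg N.

389000 Tg N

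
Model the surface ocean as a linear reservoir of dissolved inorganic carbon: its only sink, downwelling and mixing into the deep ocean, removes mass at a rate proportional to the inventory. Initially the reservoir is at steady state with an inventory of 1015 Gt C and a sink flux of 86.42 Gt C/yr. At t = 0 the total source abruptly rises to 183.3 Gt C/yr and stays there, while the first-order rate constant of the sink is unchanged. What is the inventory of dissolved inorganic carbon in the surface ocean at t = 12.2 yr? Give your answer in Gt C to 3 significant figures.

1750 Gt C

τ = M₀/F₀ = 1015/86.42 = 11.74 yr; rate constant k = 1/τ.
New steady state M_∞ = F₁/k = F₁·τ = 183.3 × 11.74 = 2152.9 Gt C.
M(t) = M_∞ + (M₀ − M_∞)·e^(−t/τ); t/τ = 12.2/11.74 = 1.039, so e^(−t/τ) = 0.3539.
M(t) = 2152.9 − 1138 × 0.3539 = 1750.2 Gt C.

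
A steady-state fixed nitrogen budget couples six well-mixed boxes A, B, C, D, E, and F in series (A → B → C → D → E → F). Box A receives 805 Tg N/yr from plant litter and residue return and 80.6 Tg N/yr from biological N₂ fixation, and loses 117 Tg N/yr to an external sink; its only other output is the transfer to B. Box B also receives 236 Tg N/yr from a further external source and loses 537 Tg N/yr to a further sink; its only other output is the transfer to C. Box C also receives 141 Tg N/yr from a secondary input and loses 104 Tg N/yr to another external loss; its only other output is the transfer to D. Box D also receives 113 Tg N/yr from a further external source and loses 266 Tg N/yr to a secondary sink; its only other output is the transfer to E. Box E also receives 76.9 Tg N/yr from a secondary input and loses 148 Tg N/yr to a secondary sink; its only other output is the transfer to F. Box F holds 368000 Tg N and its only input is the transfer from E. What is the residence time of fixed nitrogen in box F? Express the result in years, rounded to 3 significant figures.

Box A: F(A→B) = (805 + 80.6) − 117 = 768.60 Tg N/yr.
Box B: F(B→C) = (768.60 + 236) − 537 = 467.60 Tg N/yr.
Box C: F(C→D) = (467.60 + 141) − 104 = 504.60 Tg N/yr.
Box D: F(D→E) = (504.60 + 113) − 266 = 351.60 Tg N/yr.
Box E: F(E→F) = (351.60 + 76.9) − 148 = 280.50 Tg N/yr.
Box F throughput = its input = 280.50 Tg N/yr; τ = 368000 / 280.50 = 1312 yr.

1310 yr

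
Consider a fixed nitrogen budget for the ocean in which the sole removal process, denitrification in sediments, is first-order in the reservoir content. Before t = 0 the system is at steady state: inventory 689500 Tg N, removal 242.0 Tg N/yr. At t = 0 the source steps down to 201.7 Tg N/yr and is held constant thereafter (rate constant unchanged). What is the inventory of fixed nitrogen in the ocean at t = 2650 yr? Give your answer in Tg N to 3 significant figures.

620000 Tg N

τ = M₀/F₀ = 689500/242.0 = 2849 yr; rate constant k = 1/τ.
New steady state M_∞ = F₁/k = F₁·τ = 201.7 × 2849 = 574680 Tg N.
M(t) = M_∞ + (M₀ − M_∞)·e^(−t/τ); t/τ = 2650/2849 = 0.9301, so e^(−t/τ) = 0.3945.
M(t) = 574680 + 114800 × 0.3945 = 619980 Tg N.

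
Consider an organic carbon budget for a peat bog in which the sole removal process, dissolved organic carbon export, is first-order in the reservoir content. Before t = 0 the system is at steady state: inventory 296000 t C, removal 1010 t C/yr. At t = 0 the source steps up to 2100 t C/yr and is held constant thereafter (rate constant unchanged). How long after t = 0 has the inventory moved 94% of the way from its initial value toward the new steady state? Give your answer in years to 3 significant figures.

825 yr

τ = M₀/F₀ = 296000/1010 = 293.1 yr.
The remaining gap fraction is e^(−t/τ); 94% covered ⇒ e^(−t/τ) = 0.0600.
t = −τ ln(0.0600) = 293.1 × 2.813 = 824.5 yr.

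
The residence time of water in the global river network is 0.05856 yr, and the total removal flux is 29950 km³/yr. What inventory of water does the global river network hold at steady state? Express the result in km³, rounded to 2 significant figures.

τ = M/F ⇒ M = τ × F = 0.05856 × 29950 = 1754 km³.

1800 km³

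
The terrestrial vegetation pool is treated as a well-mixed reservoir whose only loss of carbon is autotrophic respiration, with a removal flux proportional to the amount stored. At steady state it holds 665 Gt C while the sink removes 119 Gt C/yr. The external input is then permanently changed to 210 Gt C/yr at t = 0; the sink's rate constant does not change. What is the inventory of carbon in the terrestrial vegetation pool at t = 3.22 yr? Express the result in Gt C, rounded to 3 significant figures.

Residence time τ = M₀/F₀ = 5.588 yr. The eventual steady state is M_∞ = M₀·(F₁/F₀) = 665 × 210/119 = 1173.5 Gt C.
The anomaly ΔM(t) = M(t) − M_∞ decays as ΔM₀·e^(−t/τ) with ΔM₀ = 665 − 1173.5 = −508.5 Gt C.
At t = 3.22 yr, e^(−t/τ) = e^(−0.5762) = 0.5620, so ΔM = −285.8 Gt C and M = 1173.5 − 285.8 = 887.72 Gt C.

888 Gt C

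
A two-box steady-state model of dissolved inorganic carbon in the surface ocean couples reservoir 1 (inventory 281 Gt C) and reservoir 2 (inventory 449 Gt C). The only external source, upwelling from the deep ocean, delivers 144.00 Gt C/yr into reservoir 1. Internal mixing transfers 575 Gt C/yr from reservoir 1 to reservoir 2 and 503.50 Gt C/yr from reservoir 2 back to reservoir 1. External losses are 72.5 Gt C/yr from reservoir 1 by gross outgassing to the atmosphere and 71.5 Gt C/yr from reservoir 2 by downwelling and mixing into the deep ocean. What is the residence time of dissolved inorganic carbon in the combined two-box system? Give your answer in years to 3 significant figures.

Treat the two boxes together as one reservoir: the mixing fluxes between them are internal recycling, so τ = ΣM / Σ(external losses).
M_total = 281 + 449 = 730.00 Gt C.
ΣF_external_out = 72.5 + 71.5 = 144.00 Gt C/yr.
τ = M_total / ΣF_ext = 730.00 / 144.00 = 5.069 yr.

5.07 yr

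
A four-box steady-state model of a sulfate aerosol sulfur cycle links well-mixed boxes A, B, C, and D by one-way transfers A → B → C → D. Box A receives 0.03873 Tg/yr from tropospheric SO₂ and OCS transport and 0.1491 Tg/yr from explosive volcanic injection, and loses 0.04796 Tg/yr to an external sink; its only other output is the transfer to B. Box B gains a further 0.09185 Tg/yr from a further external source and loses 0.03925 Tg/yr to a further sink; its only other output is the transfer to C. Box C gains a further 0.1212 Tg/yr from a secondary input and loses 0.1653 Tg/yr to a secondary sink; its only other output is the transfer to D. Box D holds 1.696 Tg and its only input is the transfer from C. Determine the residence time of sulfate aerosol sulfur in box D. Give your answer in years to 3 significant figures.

11.4 yr

Box A: F(A→B) = (0.03873 + 0.1491) − 0.04796 = 0.13987 Tg/yr.
Box B: F(B→C) = (0.13987 + 0.09185) − 0.03925 = 0.19247 Tg/yr.
Box C: F(C→D) = (0.19247 + 0.1212) − 0.1653 = 0.14837 Tg/yr.
Box D throughput = its input = 0.14837 Tg/yr; τ = 1.696 / 0.14837 = 11.43 yr.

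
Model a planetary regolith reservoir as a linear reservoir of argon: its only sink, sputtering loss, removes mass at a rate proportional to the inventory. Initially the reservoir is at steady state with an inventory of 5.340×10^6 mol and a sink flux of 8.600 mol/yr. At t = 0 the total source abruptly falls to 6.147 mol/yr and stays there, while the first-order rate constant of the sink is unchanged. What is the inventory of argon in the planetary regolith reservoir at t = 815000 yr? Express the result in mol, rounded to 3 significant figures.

The sink rate constant is k = F₀/M₀ = 8.600/5.340×10^6 = 1.610×10^-6 yr⁻¹.
Solving dM/dt = F₁ − kM with M(0) = M₀ gives M(t) = F₁/k + (M₀ − F₁/k)·e^(−kt).
F₁/k = 6.147/1.610×10^-6 = 3.8169×10^6 mol; kt = 1.610×10^-6 × 815000 = 1.313, e^(−kt) = 0.2691.
M(815000) = 3.8169×10^6 + (5.340×10^6 − 3.8169×10^6) × 0.2691 = 3.8169×10^6 + 409900 = 4.2268×10^6 mol.

4.23×10^6 mol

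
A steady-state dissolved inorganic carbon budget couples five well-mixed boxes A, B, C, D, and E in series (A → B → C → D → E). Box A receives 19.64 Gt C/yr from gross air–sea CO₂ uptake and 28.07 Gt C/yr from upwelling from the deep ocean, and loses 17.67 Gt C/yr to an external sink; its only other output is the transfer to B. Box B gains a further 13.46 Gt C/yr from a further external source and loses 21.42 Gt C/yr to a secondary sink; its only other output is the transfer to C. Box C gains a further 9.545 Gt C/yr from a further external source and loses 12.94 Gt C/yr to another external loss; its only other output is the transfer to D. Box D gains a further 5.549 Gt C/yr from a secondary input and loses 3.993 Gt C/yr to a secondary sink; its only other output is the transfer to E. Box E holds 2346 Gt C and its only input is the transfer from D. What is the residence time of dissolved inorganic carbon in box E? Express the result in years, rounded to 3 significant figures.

Box A: F(A→B) = (19.64 + 28.07) − 17.67 = 30.040 Gt C/yr.
Box B: F(B→C) = (30.040 + 13.46) − 21.42 = 22.080 Gt C/yr.
Box C: F(C→D) = (22.080 + 9.545) − 12.94 = 18.685 Gt C/yr.
Box D: F(D→E) = (18.685 + 5.549) − 3.993 = 20.241 Gt C/yr.
Box E throughput = its input = 20.241 Gt C/yr; τ = 2346 / 20.241 = 115.9 yr.

116 yr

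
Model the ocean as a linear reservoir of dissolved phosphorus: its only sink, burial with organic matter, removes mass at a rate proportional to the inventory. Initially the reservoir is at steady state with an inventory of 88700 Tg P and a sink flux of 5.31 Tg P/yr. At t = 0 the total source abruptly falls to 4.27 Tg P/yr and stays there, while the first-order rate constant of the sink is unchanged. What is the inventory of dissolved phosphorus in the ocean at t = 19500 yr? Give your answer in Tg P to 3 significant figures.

76700 Tg P

Residence time τ = M₀/F₀ = 16700 yr. The eventual steady state is M_∞ = M₀·(F₁/F₀) = 88700 × 4.27/5.31 = 71327 Tg P.
The anomaly ΔM(t) = M(t) − M_∞ decays as ΔM₀·e^(−t/τ) with ΔM₀ = 88700 − 71327 = 17370 Tg P.
At t = 19500 yr, e^(−t/τ) = e^(−1.167) = 0.3112, so ΔM = 5406 Tg P and M = 71327 + 5406 = 76734 Tg P.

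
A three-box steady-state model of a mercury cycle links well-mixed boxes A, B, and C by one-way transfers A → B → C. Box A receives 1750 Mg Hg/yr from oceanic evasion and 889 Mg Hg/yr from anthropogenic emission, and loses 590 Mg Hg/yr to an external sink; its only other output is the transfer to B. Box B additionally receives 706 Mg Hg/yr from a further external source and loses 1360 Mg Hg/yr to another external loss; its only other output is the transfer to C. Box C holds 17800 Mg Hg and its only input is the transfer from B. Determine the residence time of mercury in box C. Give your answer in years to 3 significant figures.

Box A: F(A→B) = (1750 + 889) − 590 = 2049.0 Mg Hg/yr.
Box B: F(B→C) = (2049.0 + 706) − 1360 = 1395.0 Mg Hg/yr.
Box C throughput = its input = 1395.0 Mg Hg/yr; τ = 17800 / 1395.0 = 12.76 yr.

12.8 yr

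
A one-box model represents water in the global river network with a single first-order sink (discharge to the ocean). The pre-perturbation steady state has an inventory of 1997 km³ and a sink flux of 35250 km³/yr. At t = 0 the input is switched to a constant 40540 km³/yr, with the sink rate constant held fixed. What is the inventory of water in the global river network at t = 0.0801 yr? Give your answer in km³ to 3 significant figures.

2220 km³

τ = M₀/F₀ = 1997/35250 = 0.05665 yr; rate constant k = 1/τ.
New steady state M_∞ = F₁/k = F₁·τ = 40540 × 0.05665 = 2296.7 km³.
M(t) = M_∞ + (M₀ − M_∞)·e^(−t/τ); t/τ = 0.0801/0.05665 = 1.414, so e^(−t/τ) = 0.2432.
M(t) = 2296.7 − 299.7 × 0.2432 = 2223.8 km³.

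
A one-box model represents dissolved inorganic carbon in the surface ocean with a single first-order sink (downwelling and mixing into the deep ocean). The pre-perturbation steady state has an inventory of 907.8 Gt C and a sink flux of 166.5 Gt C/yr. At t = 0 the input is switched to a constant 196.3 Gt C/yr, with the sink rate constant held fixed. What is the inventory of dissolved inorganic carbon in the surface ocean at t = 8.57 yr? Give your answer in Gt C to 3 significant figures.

Residence time τ = M₀/F₀ = 5.452 yr. The eventual steady state is M_∞ = M₀·(F₁/F₀) = 907.8 × 196.3/166.5 = 1070.3 Gt C.
The anomaly ΔM(t) = M(t) − M_∞ decays as ΔM₀·e^(−t/τ) with ΔM₀ = 907.8 − 1070.3 = −162.5 Gt C.
At t = 8.57 yr, e^(−t/τ) = e^(−1.572) = 0.2077, so ΔM = −33.74 Gt C and M = 1070.3 − 33.74 = 1036.5 Gt C.

1040 Gt C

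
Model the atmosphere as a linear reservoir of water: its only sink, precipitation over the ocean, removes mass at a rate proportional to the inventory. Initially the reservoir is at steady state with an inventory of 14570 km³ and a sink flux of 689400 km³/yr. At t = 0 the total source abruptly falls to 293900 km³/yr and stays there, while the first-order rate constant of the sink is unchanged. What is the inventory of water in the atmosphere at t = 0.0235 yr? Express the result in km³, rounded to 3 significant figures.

8960 km³

τ = M₀/F₀ = 14570/689400 = 0.02113 yr; rate constant k = 1/τ.
New steady state M_∞ = F₁/k = F₁·τ = 293900 × 0.02113 = 6211.4 km³.
M(t) = M_∞ + (M₀ − M_∞)·e^(−t/τ); t/τ = 0.0235/0.02113 = 1.112, so e^(−t/τ) = 0.3289.
M(t) = 6211.4 + 8359 × 0.3289 = 8960.7 km³.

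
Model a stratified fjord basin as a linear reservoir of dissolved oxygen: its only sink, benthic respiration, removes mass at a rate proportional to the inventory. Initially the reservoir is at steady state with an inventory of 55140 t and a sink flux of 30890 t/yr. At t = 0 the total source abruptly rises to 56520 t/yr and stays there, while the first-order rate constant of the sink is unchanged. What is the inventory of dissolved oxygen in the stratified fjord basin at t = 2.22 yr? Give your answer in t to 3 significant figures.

87700 t

The sink rate constant is k = F₀/M₀ = 30890/55140 = 0.5602 yr⁻¹.
Solving dM/dt = F₁ − kM with M(0) = M₀ gives M(t) = F₁/k + (M₀ − F₁/k)·e^(−kt).
F₁/k = 56520/0.5602 = 100890 t; kt = 0.5602 × 2.22 = 1.244, e^(−kt) = 0.2883.
M(2.22) = 100890 + (55140 − 100890) × 0.2883 = 100890 − 13190 = 87700 t.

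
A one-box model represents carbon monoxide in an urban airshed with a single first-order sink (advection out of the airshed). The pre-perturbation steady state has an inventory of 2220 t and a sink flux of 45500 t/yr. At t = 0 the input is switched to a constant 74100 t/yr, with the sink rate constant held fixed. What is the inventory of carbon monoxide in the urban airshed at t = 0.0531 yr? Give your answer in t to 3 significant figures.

3150 t

The sink rate constant is k = F₀/M₀ = 45500/2220 = 20.50 yr⁻¹.
Solving dM/dt = F₁ − kM with M(0) = M₀ gives M(t) = F₁/k + (M₀ − F₁/k)·e^(−kt).
F₁/k = 74100/20.50 = 3615.4 t; kt = 20.50 × 0.0531 = 1.088, e^(−kt) = 0.3368.
M(0.0531) = 3615.4 + (2220 − 3615.4) × 0.3368 = 3615.4 − 470.0 = 3145.5 t.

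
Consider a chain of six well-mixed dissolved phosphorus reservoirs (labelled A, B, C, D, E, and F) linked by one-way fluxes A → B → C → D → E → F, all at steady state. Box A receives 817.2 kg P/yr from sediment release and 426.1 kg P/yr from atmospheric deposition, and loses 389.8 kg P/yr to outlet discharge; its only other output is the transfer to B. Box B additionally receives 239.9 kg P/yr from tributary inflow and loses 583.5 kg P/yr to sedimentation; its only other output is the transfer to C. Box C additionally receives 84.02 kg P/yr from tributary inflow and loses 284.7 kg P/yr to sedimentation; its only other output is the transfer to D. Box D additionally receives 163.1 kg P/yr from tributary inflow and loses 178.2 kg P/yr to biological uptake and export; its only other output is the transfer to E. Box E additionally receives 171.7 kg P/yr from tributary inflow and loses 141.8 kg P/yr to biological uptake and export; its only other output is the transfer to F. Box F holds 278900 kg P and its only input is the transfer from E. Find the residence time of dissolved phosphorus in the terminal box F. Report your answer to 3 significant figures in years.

Box A: F(A→B) = (817.2 + 426.1) − 389.8 = 853.50 kg P/yr.
Box B: F(B→C) = (853.50 + 239.9) − 583.5 = 509.90 kg P/yr.
Box C: F(C→D) = (509.90 + 84.02) − 284.7 = 309.22 kg P/yr.
Box D: F(D→E) = (309.22 + 163.1) − 178.2 = 294.12 kg P/yr.
Box E: F(E→F) = (294.12 + 171.7) − 141.8 = 324.02 kg P/yr.
Box F throughput = its input = 324.02 kg P/yr; τ = 278900 / 324.02 = 860.7 yr.

861 yr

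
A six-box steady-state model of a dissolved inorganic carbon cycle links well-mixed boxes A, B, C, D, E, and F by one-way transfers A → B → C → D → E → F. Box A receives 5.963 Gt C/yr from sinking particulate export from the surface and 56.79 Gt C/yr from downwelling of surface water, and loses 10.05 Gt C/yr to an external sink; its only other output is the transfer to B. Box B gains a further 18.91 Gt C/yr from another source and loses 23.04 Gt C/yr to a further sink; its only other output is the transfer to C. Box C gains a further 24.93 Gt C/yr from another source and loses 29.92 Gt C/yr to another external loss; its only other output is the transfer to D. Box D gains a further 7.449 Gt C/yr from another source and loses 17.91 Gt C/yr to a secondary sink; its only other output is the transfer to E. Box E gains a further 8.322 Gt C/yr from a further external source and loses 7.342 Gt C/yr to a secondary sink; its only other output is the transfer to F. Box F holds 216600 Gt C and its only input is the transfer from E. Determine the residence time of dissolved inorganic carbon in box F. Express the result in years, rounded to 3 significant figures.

6350 yr

Box A: F(A→B) = (5.963 + 56.79) − 10.05 = 52.703 Gt C/yr.
Box B: F(B→C) = (52.703 + 18.91) − 23.04 = 48.573 Gt C/yr.
Box C: F(C→D) = (48.573 + 24.93) − 29.92 = 43.583 Gt C/yr.
Box D: F(D→E) = (43.583 + 7.449) − 17.91 = 33.122 Gt C/yr.
Box E: F(E→F) = (33.122 + 8.322) − 7.342 = 34.102 Gt C/yr.
Box F throughput = its input = 34.102 Gt C/yr; τ = 216600 / 34.102 = 6352 yr.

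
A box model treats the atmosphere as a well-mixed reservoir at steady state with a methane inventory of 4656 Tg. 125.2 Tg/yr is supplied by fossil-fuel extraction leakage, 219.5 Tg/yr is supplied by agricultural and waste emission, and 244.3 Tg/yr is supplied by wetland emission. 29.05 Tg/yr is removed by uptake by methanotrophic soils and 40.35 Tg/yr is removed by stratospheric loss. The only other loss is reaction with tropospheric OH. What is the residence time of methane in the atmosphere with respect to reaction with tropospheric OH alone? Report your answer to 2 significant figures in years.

At steady state ΣF_in = ΣF_out.
ΣF_in = 125.2 + 219.5 + 244.3 = 589.00 Tg/yr.
Reaction with tropospheric OH flux = ΣF_in − (29.05 + 40.35) = 589.00 − 69.40 = 519.6 Tg/yr.
τ = M / F = 4656 / 519.6 = 8.961 yr.

9.0 yr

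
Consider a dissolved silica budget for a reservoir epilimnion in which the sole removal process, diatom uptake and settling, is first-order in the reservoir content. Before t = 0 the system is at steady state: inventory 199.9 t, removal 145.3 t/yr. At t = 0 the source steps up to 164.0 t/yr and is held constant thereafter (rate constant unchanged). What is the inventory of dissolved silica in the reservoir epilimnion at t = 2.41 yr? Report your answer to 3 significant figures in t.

221 t

Residence time τ = M₀/F₀ = 1.376 yr. The eventual steady state is M_∞ = M₀·(F₁/F₀) = 199.9 × 164.0/145.3 = 225.63 t.
The anomaly ΔM(t) = M(t) − M_∞ decays as ΔM₀·e^(−t/τ) with ΔM₀ = 199.9 − 225.63 = −25.73 t.
At t = 2.41 yr, e^(−t/τ) = e^(−1.752) = 0.1735, so ΔM = −4.463 t and M = 225.63 − 4.463 = 221.16 t.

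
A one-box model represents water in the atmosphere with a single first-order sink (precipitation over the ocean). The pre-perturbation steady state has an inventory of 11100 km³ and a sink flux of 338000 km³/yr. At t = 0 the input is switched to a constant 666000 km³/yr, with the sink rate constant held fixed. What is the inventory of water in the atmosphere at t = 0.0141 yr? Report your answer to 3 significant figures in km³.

14900 km³

τ = M₀/F₀ = 11100/338000 = 0.03284 yr; rate constant k = 1/τ.
New steady state M_∞ = F₁/k = F₁·τ = 666000 × 0.03284 = 21872 km³.
M(t) = M_∞ + (M₀ − M_∞)·e^(−t/τ); t/τ = 0.0141/0.03284 = 0.4294, so e^(−t/τ) = 0.6509.
M(t) = 21872 − 10770 × 0.6509 = 14860 km³.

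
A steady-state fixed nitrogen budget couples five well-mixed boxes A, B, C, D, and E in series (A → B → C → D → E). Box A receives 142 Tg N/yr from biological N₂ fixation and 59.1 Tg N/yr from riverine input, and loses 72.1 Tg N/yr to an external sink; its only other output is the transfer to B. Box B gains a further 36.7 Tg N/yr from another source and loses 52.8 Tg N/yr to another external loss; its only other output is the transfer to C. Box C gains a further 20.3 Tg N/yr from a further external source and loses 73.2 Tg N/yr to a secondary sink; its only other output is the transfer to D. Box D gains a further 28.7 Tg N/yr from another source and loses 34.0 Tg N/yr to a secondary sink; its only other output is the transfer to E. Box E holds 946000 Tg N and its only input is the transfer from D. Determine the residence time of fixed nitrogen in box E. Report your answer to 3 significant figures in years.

17300 yr

Box A: F(A→B) = (142 + 59.1) − 72.1 = 129.00 Tg N/yr.
Box B: F(B→C) = (129.00 + 36.7) − 52.8 = 112.90 Tg N/yr.
Box C: F(C→D) = (112.90 + 20.3) − 73.2 = 60.000 Tg N/yr.
Box D: F(D→E) = (60.000 + 28.7) − 34.0 = 54.700 Tg N/yr.
Box E throughput = its input = 54.700 Tg N/yr; τ = 946000 / 54.700 = 17290 yr.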